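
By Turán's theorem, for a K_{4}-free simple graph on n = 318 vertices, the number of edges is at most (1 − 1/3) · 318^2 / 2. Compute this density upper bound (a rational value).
Turán density bound = (2/3) · 318^2/2 = 33708

Turán's theorem: ex(n, K_{r+1}) is achieved by the complete r-partite Turán graph T(n, r) with parts as balanced as possible, and is at most (1 − 1/r) · n^2/2. For r = 3, n = 318: the density bound is (2/3) · 101124/2 = 33708. Since 3 ∣ 318, the Turán graph T(318, 3) has parts of equal size 106, and its edge count e(T(318, 3)) = 33708 attains the density bound exactly.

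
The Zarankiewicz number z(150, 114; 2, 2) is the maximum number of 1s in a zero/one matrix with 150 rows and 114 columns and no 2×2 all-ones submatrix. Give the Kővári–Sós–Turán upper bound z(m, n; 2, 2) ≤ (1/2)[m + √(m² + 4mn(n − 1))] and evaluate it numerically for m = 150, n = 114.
z(150, 114; 2, 2) ≤ (1/2)[150 + √(150² + 4·150·114·113)] = (1/2)[150 + √7751700] = 1467.0937

Kővári–Sós–Turán: let r_1, ..., r_150 be the row sums and z = Σ r_i the total number of 1s. Each pair of columns can share at most one row with both entries 1 (else a 2×2 all-ones block appears), so Σ_i C(r_i, 2) ≤ C(114, 2) = 6441. By convexity Σ_i C(r_i, 2) ≥ 150·C(z/150, 2) = z(z − 150)/(2·150), giving z² − 150z − 150·114·113 ≤ 0 and hence z ≤ (1/2)[150 + √(22500 + 4·1932300)] = (1/2)[150 + √7751700] ≈ (1/2)(150 + 2784.1875) = 1467.0937.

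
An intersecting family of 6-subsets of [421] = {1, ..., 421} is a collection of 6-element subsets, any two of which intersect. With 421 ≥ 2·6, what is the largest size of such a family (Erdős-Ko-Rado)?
max |F| = C(420, 5) = 106337815584

Erdős-Ko-Rado (1961): when n ≥ 2k, max |F| = C(n−1, k−1). The bound is attained by the star {A : i ∈ A} for any fixed i ∈ [n]. Here C(421−1, 6−1) = C(420, 5) = 106337815584.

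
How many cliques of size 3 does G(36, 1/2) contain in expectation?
E[# K_3] = C(36, 3) · (1/2)^C(3, 2) = 7140 / 2^3 = 1785/2 = 892.5

For each 3-subset S of vertices (there are C(36, 3) = 7140 such S), let X_S = 1 if S induces a K_3 (all C(3, 2) = 3 edges present). Then P(X_S = 1) = (1/2)^3 = 1/8. By linearity of expectation, E[# K_3] = C(36, 3) · (1/2)^3 = 7140 / 8 = 1785/2 = 892.5.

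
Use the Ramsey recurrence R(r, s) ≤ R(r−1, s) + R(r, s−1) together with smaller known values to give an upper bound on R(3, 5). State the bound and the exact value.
R(3, 5) ≤ R(2, 5) + R(3, 4) = 5 + 9 = 14; exact value R(3, 5) = 14.

The Erdős–Szekeres recurrence R(r, s) ≤ R(r−1, s) + R(r, s−1) applied to (r, s) = (3, 5) gives
  R(3, 5) ≤ R(2, 5) + R(3, 4) = 5 + 9 = 14.
(Recall R(2, k) = k and R is symmetric.) Here the recurrence bound is tight: a matching lower-bound construction on K_{13} shows R(3, 5) > 13, so R(3, 5) = 14 exactly.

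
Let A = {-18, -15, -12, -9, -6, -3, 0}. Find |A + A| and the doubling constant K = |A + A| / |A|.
K = |A + A| / |A| = 13/7

Enumerate A + A = {a + b : a, b ∈ A}. With |A| = 7, there are |A|^2 = 49 ordered sum pairs; collecting distinct values, A + A = {-36, -33, -30, -27, -24, -21, -18, -15, -12, -9, -6, -3, 0}, so |A + A| = 13. Thus K = 13/7. Here |A + A| = 2|A| − 1 = 13, the minimum possible — so K = 13/7 is minimal, which holds iff A is an arithmetic progression.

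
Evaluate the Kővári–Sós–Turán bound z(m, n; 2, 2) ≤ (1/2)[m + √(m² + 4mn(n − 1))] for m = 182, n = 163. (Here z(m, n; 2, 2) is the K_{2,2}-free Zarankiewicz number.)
z(182, 163; 2, 2) ≤ (1/2)[182 + √(182² + 4·182·163·162)] = (1/2)[182 + √19256692] = 2285.1224

Kővári–Sós–Turán: let r_1, ..., r_182 be the row sums and z = Σ r_i the total number of 1s. Each pair of columns can share at most one row with both entries 1 (else a 2×2 all-ones block appears), so Σ_i C(r_i, 2) ≤ C(163, 2) = 13203. By convexity Σ_i C(r_i, 2) ≥ 182·C(z/182, 2) = z(z − 182)/(2·182), giving z² − 182z − 182·163·162 ≤ 0 and hence z ≤ (1/2)[182 + √(33124 + 4·4805892)] = (1/2)[182 + √19256692] ≈ (1/2)(182 + 4388.2448) = 2285.1224.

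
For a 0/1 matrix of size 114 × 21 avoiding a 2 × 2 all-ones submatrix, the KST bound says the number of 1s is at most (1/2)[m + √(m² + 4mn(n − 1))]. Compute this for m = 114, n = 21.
z(114, 21; 2, 2) ≤ (1/2)[114 + √(114² + 4·114·21·20)] = (1/2)[114 + √204516] = 283.1172

Kővári–Sós–Turán: let r_1, ..., r_114 be the row sums and z = Σ r_i the total number of 1s. Each pair of columns can share at most one row with both entries 1 (else a 2×2 all-ones block appears), so Σ_i C(r_i, 2) ≤ C(21, 2) = 210. By convexity Σ_i C(r_i, 2) ≥ 114·C(z/114, 2) = z(z − 114)/(2·114), giving z² − 114z − 114·21·20 ≤ 0 and hence z ≤ (1/2)[114 + √(12996 + 4·47880)] = (1/2)[114 + √204516] ≈ (1/2)(114 + 452.2345) = 283.1172.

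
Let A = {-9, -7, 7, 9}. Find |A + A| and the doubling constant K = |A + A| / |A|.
K = |A + A| / |A| = 9/4

Enumerate A + A = {a + b : a, b ∈ A}. With |A| = 4, there are |A|^2 = 16 ordered sum pairs; collecting distinct values, A + A = {-18, -16, -14, -2, 0, 2, 14, 16, 18}, so |A + A| = 9. Thus K = 9/4. For comparison, the minimum possible |A + A| over all 4-element sets is 2·4 − 1 = 7 (so min K = 7/4), attained only by arithmetic progressions.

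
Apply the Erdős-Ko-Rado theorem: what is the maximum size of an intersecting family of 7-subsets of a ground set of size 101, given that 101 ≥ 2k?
max |F| = C(100, 6) = 1192052400

The Erdős-Ko-Rado theorem states: for n ≥ 2k, an intersecting family of k-subsets of an n-element set has size at most C(n − 1, k − 1), with equality for 'star' families {A ⊆ [n] : |A| = k, i ∈ A} (fix an element i). For n = 101, k = 7: C(100, 6) = 1192052400.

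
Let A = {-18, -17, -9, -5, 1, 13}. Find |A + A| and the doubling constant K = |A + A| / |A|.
K = |A + A| / |A| = 20/6 = 10/3

Enumerate A + A = {a + b : a, b ∈ A}. With |A| = 6, there are |A|^2 = 36 ordered sum pairs; collecting distinct values, A + A = {-36, -35, -34, -27, -26, -23, -22, -18, -17, -16, -14, -10, -8, -5, -4, 2, 4, 8, 14, 26}, so |A + A| = 20. Thus K = 20/6 = 10/3. For comparison, the minimum possible |A + A| over all 6-element sets is 2·6 − 1 = 11 (so min K = 11/6), attained only by arithmetic progressions.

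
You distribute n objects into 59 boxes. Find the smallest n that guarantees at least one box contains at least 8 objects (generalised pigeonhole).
n = (8 − 1)·59 + 1 = 414

By the generalised pigeonhole principle, to guarantee some box contains ≥ r objects we need more than (r − 1) · k objects total. Threshold: n = (r − 1) · k + 1. With r = 8 and k = 59: n = 7 · 59 + 1 = 413 + 1 = 414. For n = 413 = 7 · 59, we can put exactly 7 objects in every box, avoiding 8 in any single one — so 414 is tight.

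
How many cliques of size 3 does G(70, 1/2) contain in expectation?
E[# K_3] = C(70, 3) · (1/2)^C(3, 2) = 54740 / 2^3 = 13685/2 = 6842.5

For each 3-subset S of vertices (there are C(70, 3) = 54740 such S), let X_S = 1 if S induces a K_3 (all C(3, 2) = 3 edges present). Then P(X_S = 1) = (1/2)^3 = 1/8. By linearity of expectation, E[# K_3] = C(70, 3) · (1/2)^3 = 54740 / 8 = 13685/2 = 6842.5.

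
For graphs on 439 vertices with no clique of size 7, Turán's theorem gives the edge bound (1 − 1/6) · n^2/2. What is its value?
Turán density bound = (5/6) · 439^2/2 = 963605/12 ≈ 80300.4167

Turán's theorem: ex(n, K_{r+1}) is achieved by the complete r-partite Turán graph T(n, r) with parts as balanced as possible, and is at most (1 − 1/r) · n^2/2. For r = 6, n = 439: the density bound is (5/6) · 192721/2 = 963605/12 ≈ 80300.4167. The integer-valued extremum is e(T(439, 6)) = 80300, which is strictly less than the density bound 963605/12 since 6 ∤ 439 (the parts of T(439, 6) cannot all be equal).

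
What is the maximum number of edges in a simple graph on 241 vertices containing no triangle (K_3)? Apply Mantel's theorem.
ex(241, K_3) = ⌊241^2/4⌋ = 14520

Mantel (1907): a triangle-free graph on n vertices has at most ⌊n^2/4⌋ edges, with equality for the complete bipartite graph K_{⌊n/2⌋, ⌈n/2⌉}. For n = 241: ⌊241^2/4⌋ = ⌊58081/4⌋ = 14520. The extremal graph is K_{120, 121}, which has 120·121 = 14520 edges.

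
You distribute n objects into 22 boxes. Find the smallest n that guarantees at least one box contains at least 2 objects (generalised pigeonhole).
n = (2 − 1)·22 + 1 = 23

By the generalised pigeonhole principle, to guarantee some box contains ≥ r objects we need more than (r − 1) · k objects total. Threshold: n = (r − 1) · k + 1. With r = 2 and k = 22: n = 1 · 22 + 1 = 22 + 1 = 23. For n = 22 = 1 · 22, we can put exactly 1 objects in every box, avoiding 2 in any single one — so 23 is tight.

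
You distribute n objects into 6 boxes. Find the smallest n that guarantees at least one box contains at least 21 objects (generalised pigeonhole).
n = (21 − 1)·6 + 1 = 121

By the generalised pigeonhole principle, to guarantee some box contains ≥ r objects we need more than (r − 1) · k objects total. Threshold: n = (r − 1) · k + 1. With r = 21 and k = 6: n = 20 · 6 + 1 = 120 + 1 = 121. For n = 120 = 20 · 6, we can put exactly 20 objects in every box, avoiding 21 in any single one — so 121 is tight.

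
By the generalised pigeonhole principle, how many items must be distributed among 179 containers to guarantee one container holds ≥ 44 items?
n = (44 − 1)·179 + 1 = 7698

By the generalised pigeonhole principle, to guarantee some box contains ≥ r objects we need more than (r − 1) · k objects total. Threshold: n = (r − 1) · k + 1. With r = 44 and k = 179: n = 43 · 179 + 1 = 7697 + 1 = 7698. For n = 7697 = 43 · 179, we can put exactly 43 objects in every box, avoiding 44 in any single one — so 7698 is tight.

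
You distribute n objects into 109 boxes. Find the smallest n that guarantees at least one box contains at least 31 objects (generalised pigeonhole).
n = (31 − 1)·109 + 1 = 3271

By the generalised pigeonhole principle, to guarantee some box contains ≥ r objects we need more than (r − 1) · k objects total. Threshold: n = (r − 1) · k + 1. With r = 31 and k = 109: n = 30 · 109 + 1 = 3270 + 1 = 3271. For n = 3270 = 30 · 109, we can put exactly 30 objects in every box, avoiding 31 in any single one — so 3271 is tight.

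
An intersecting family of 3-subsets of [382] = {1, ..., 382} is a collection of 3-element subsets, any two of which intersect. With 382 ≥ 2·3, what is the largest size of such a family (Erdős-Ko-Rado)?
max |F| = C(381, 2) = 72390

The Erdős-Ko-Rado theorem states: for n ≥ 2k, an intersecting family of k-subsets of an n-element set has size at most C(n − 1, k − 1), with equality for 'star' families {A ⊆ [n] : |A| = k, i ∈ A} (fix an element i). For n = 382, k = 3: C(381, 2) = 72390.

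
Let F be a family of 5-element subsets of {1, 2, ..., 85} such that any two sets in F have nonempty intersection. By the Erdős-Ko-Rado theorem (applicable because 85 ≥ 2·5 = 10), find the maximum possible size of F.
max |F| = C(84, 4) = 1929501

Erdős-Ko-Rado (1961): when n ≥ 2k, max |F| = C(n−1, k−1). The bound is attained by the star {A : i ∈ A} for any fixed i ∈ [n]. Here C(85−1, 5−1) = C(84, 4) = 1929501.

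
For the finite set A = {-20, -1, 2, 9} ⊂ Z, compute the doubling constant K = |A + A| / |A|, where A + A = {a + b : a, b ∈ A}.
K = |A + A| / |A| = 10/4 = 5/2

Enumerate A + A = {a + b : a, b ∈ A}. With |A| = 4, there are |A|^2 = 16 ordered sum pairs; collecting distinct values, A + A = {-40, -21, -18, -11, -2, 1, 4, 8, 11, 18}, so |A + A| = 10. Thus K = 10/4 = 5/2. For comparison, the minimum possible |A + A| over all 4-element sets is 2·4 − 1 = 7 (so min K = 7/4), attained only by arithmetic progressions.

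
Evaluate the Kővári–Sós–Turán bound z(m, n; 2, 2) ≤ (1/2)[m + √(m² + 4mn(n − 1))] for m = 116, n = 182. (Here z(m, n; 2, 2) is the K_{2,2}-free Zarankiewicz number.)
z(116, 182; 2, 2) ≤ (1/2)[116 + √(116² + 4·116·182·181)] = (1/2)[116 + √15298544] = 2013.6677

Kővári–Sós–Turán: let r_1, ..., r_116 be the row sums and z = Σ r_i the total number of 1s. Each pair of columns can share at most one row with both entries 1 (else a 2×2 all-ones block appears), so Σ_i C(r_i, 2) ≤ C(182, 2) = 16471. By convexity Σ_i C(r_i, 2) ≥ 116·C(z/116, 2) = z(z − 116)/(2·116), giving z² − 116z − 116·182·181 ≤ 0 and hence z ≤ (1/2)[116 + √(13456 + 4·3821272)] = (1/2)[116 + √15298544] ≈ (1/2)(116 + 3911.3353) = 2013.6677.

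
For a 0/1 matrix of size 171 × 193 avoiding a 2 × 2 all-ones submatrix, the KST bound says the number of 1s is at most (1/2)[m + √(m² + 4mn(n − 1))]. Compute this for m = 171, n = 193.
z(171, 193; 2, 2) ≤ (1/2)[171 + √(171² + 4·171·193·192)] = (1/2)[171 + √25375545] = 2604.2073

Kővári–Sós–Turán: let r_1, ..., r_171 be the row sums and z = Σ r_i the total number of 1s. Each pair of columns can share at most one row with both entries 1 (else a 2×2 all-ones block appears), so Σ_i C(r_i, 2) ≤ C(193, 2) = 18528. By convexity Σ_i C(r_i, 2) ≥ 171·C(z/171, 2) = z(z − 171)/(2·171), giving z² − 171z − 171·193·192 ≤ 0 and hence z ≤ (1/2)[171 + √(29241 + 4·6336576)] = (1/2)[171 + √25375545] ≈ (1/2)(171 + 5037.4145) = 2604.2073.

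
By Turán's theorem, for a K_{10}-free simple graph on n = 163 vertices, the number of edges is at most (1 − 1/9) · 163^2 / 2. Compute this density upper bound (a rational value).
Turán density bound = (8/9) · 163^2/2 = 106276/9 ≈ 11808.4444

Turán's theorem: ex(n, K_{r+1}) is achieved by the complete r-partite Turán graph T(n, r) with parts as balanced as possible, and is at most (1 − 1/r) · n^2/2. For r = 9, n = 163: the density bound is (8/9) · 26569/2 = 106276/9 ≈ 11808.4444. The integer-valued extremum is e(T(163, 9)) = 11808, which is strictly less than the density bound 106276/9 since 9 ∤ 163 (the parts of T(163, 9) cannot all be equal).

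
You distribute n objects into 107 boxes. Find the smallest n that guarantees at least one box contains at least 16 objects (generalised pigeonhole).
n = (16 − 1)·107 + 1 = 1606

By the generalised pigeonhole principle, to guarantee some box contains ≥ r objects we need more than (r − 1) · k objects total. Threshold: n = (r − 1) · k + 1. With r = 16 and k = 107: n = 15 · 107 + 1 = 1605 + 1 = 1606. For n = 1605 = 15 · 107, we can put exactly 15 objects in every box, avoiding 16 in any single one — so 1606 is tight.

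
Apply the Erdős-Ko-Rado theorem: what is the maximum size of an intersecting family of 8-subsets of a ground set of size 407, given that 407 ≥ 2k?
max |F| = C(406, 7) = 342505341313200

The Erdős-Ko-Rado theorem states: for n ≥ 2k, an intersecting family of k-subsets of an n-element set has size at most C(n − 1, k − 1), with equality for 'star' families {A ⊆ [n] : |A| = k, i ∈ A} (fix an element i). For n = 407, k = 8: C(406, 7) = 342505341313200.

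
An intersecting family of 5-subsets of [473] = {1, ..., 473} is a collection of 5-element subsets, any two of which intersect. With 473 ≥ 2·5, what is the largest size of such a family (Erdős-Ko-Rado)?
max |F| = C(472, 4) = 2041843090

Erdős-Ko-Rado (1961): when n ≥ 2k, max |F| = C(n−1, k−1). The bound is attained by the star {A : i ∈ A} for any fixed i ∈ [n]. Here C(473−1, 5−1) = C(472, 4) = 2041843090.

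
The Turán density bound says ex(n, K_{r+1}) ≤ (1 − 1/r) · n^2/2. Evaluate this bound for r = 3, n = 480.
Turán density bound = (2/3) · 480^2/2 = 76800

Turán's theorem: ex(n, K_{r+1}) is achieved by the complete r-partite Turán graph T(n, r) with parts as balanced as possible, and is at most (1 − 1/r) · n^2/2. For r = 3, n = 480: the density bound is (2/3) · 230400/2 = 76800. Since 3 ∣ 480, the Turán graph T(480, 3) has parts of equal size 160, and its edge count e(T(480, 3)) = 76800 attains the density bound exactly.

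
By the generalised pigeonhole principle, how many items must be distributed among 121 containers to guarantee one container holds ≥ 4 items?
n = (4 − 1)·121 + 1 = 364

By the generalised pigeonhole principle, to guarantee some box contains ≥ r objects we need more than (r − 1) · k objects total. Threshold: n = (r − 1) · k + 1. With r = 4 and k = 121: n = 3 · 121 + 1 = 363 + 1 = 364. For n = 363 = 3 · 121, we can put exactly 3 objects in every box, avoiding 4 in any single one — so 364 is tight.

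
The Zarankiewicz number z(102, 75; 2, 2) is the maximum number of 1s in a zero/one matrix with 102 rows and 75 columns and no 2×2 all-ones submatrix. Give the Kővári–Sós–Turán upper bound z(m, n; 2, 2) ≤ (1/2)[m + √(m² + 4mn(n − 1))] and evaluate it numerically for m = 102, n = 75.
z(102, 75; 2, 2) ≤ (1/2)[102 + √(102² + 4·102·75·74)] = (1/2)[102 + √2274804] = 805.1227

Kővári–Sós–Turán: let r_1, ..., r_102 be the row sums and z = Σ r_i the total number of 1s. Each pair of columns can share at most one row with both entries 1 (else a 2×2 all-ones block appears), so Σ_i C(r_i, 2) ≤ C(75, 2) = 2775. By convexity Σ_i C(r_i, 2) ≥ 102·C(z/102, 2) = z(z − 102)/(2·102), giving z² − 102z − 102·75·74 ≤ 0 and hence z ≤ (1/2)[102 + √(10404 + 4·566100)] = (1/2)[102 + √2274804] ≈ (1/2)(102 + 1508.2453) = 805.1227.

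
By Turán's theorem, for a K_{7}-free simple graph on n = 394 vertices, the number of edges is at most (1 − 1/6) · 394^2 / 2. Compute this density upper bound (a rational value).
Turán density bound = (5/6) · 394^2/2 = 194045/3 ≈ 64681.6667

Turán's theorem: ex(n, K_{r+1}) is achieved by the complete r-partite Turán graph T(n, r) with parts as balanced as possible, and is at most (1 − 1/r) · n^2/2. For r = 6, n = 394: the density bound is (5/6) · 155236/2 = 194045/3 ≈ 64681.6667. The integer-valued extremum is e(T(394, 6)) = 64681, which is strictly less than the density bound 194045/3 since 6 ∤ 394 (the parts of T(394, 6) cannot all be equal).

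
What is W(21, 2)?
W(21, 2) = 21 + 1 = 22

A 2-term AP is any pair of integers, so a monochromatic 2-AP exists iff some colour is used at least twice. With 21 colours, the colouring i ↦ i on {1, ..., 21} uses each colour once, avoiding any monochromatic pair, so W(21, 2) > 21. For {1, ..., 22}, pigeonhole forces two integers of the same colour, which form a monochromatic 2-AP. Hence W(21, 2) = 22.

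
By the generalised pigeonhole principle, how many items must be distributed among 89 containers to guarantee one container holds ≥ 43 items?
n = (43 − 1)·89 + 1 = 3739

By the generalised pigeonhole principle, to guarantee some box contains ≥ r objects we need more than (r − 1) · k objects total. Threshold: n = (r − 1) · k + 1. With r = 43 and k = 89: n = 42 · 89 + 1 = 3738 + 1 = 3739. For n = 3738 = 42 · 89, we can put exactly 42 objects in every box, avoiding 43 in any single one — so 3739 is tight.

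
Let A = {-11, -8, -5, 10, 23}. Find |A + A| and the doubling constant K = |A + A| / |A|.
K = |A + A| / |A| = 14/5

Enumerate A + A = {a + b : a, b ∈ A}. With |A| = 5, there are |A|^2 = 25 ordered sum pairs; collecting distinct values, A + A = {-22, -19, -16, -13, -10, -1, 2, 5, 12, 15, 18, 20, 33, 46}, so |A + A| = 14. Thus K = 14/5. For comparison, the minimum possible |A + A| over all 5-element sets is 2·5 − 1 = 9 (so min K = 9/5), attained only by arithmetic progressions.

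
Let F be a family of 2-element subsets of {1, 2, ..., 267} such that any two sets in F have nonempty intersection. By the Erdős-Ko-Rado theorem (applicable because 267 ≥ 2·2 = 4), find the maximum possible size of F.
max |F| = C(266, 1) = 266

The Erdős-Ko-Rado theorem states: for n ≥ 2k, an intersecting family of k-subsets of an n-element set has size at most C(n − 1, k − 1), with equality for 'star' families {A ⊆ [n] : |A| = k, i ∈ A} (fix an element i). For n = 267, k = 2: C(266, 1) = 266.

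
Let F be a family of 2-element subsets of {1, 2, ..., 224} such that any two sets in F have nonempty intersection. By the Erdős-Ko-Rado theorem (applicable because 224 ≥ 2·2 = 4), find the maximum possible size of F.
max |F| = C(223, 1) = 223

The Erdős-Ko-Rado theorem states: for n ≥ 2k, an intersecting family of k-subsets of an n-element set has size at most C(n − 1, k − 1), with equality for 'star' families {A ⊆ [n] : |A| = k, i ∈ A} (fix an element i). For n = 224, k = 2: C(223, 1) = 223.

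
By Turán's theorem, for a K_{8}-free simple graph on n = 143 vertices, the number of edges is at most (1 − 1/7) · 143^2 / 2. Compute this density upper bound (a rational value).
Turán density bound = (6/7) · 143^2/2 = 61347/7 ≈ 8763.8571

Turán's theorem: ex(n, K_{r+1}) is achieved by the complete r-partite Turán graph T(n, r) with parts as balanced as possible, and is at most (1 − 1/r) · n^2/2. For r = 7, n = 143: the density bound is (6/7) · 20449/2 = 61347/7 ≈ 8763.8571. The integer-valued extremum is e(T(143, 7)) = 8763, which is strictly less than the density bound 61347/7 since 7 ∤ 143 (the parts of T(143, 7) cannot all be equal).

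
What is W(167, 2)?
W(167, 2) = 167 + 1 = 168

A 2-term AP is any pair of integers, so a monochromatic 2-AP exists iff some colour is used at least twice. With 167 colours, the colouring i ↦ i on {1, ..., 167} uses each colour once, avoiding any monochromatic pair, so W(167, 2) > 167. For {1, ..., 168}, pigeonhole forces two integers of the same colour, which form a monochromatic 2-AP. Hence W(167, 2) = 168.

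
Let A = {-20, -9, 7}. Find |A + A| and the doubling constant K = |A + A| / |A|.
K = |A + A| / |A| = 6/3 = 2

Enumerate A + A = {a + b : a, b ∈ A}. With |A| = 3, there are |A|^2 = 9 ordered sum pairs; collecting distinct values, A + A = {-40, -29, -18, -13, -2, 14}, so |A + A| = 6. Thus K = 6/3 = 2. For comparison, the minimum possible |A + A| over all 3-element sets is 2·3 − 1 = 5 (so min K = 5/3), attained only by arithmetic progressions.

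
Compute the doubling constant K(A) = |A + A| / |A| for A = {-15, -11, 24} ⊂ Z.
K = |A + A| / |A| = 6/3 = 2

Enumerate A + A = {a + b : a, b ∈ A}. With |A| = 3, there are |A|^2 = 9 ordered sum pairs; collecting distinct values, A + A = {-30, -26, -22, 9, 13, 48}, so |A + A| = 6. Thus K = 6/3 = 2. For comparison, the minimum possible |A + A| over all 3-element sets is 2·3 − 1 = 5 (so min K = 5/3), attained only by arithmetic progressions.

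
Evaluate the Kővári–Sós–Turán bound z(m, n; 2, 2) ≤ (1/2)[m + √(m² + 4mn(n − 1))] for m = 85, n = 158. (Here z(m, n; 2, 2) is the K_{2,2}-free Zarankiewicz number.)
z(85, 158; 2, 2) ≤ (1/2)[85 + √(85² + 4·85·158·157)] = (1/2)[85 + √8441265] = 1495.1928

Kővári–Sós–Turán: let r_1, ..., r_85 be the row sums and z = Σ r_i the total number of 1s. Each pair of columns can share at most one row with both entries 1 (else a 2×2 all-ones block appears), so Σ_i C(r_i, 2) ≤ C(158, 2) = 12403. By convexity Σ_i C(r_i, 2) ≥ 85·C(z/85, 2) = z(z − 85)/(2·85), giving z² − 85z − 85·158·157 ≤ 0 and hence z ≤ (1/2)[85 + √(7225 + 4·2108510)] = (1/2)[85 + √8441265] ≈ (1/2)(85 + 2905.3855) = 1495.1928.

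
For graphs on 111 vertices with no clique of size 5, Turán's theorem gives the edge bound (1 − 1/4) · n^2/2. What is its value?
Turán density bound = (3/4) · 111^2/2 = 36963/8 ≈ 4620.375

Turán's theorem: ex(n, K_{r+1}) is achieved by the complete r-partite Turán graph T(n, r) with parts as balanced as possible, and is at most (1 − 1/r) · n^2/2. For r = 4, n = 111: the density bound is (3/4) · 12321/2 = 36963/8 ≈ 4620.375. The integer-valued extremum is e(T(111, 4)) = 4620, which is strictly less than the density bound 36963/8 since 4 ∤ 111 (the parts of T(111, 4) cannot all be equal).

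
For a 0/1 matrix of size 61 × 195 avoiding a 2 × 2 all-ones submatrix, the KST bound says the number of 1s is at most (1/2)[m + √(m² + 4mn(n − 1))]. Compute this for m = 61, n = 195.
z(61, 195; 2, 2) ≤ (1/2)[61 + √(61² + 4·61·195·194)] = (1/2)[61 + √9234241] = 1549.8947

Kővári–Sós–Turán: let r_1, ..., r_61 be the row sums and z = Σ r_i the total number of 1s. Each pair of columns can share at most one row with both entries 1 (else a 2×2 all-ones block appears), so Σ_i C(r_i, 2) ≤ C(195, 2) = 18915. By convexity Σ_i C(r_i, 2) ≥ 61·C(z/61, 2) = z(z − 61)/(2·61), giving z² − 61z − 61·195·194 ≤ 0 and hence z ≤ (1/2)[61 + √(3721 + 4·2307630)] = (1/2)[61 + √9234241] ≈ (1/2)(61 + 3038.7894) = 1549.8947.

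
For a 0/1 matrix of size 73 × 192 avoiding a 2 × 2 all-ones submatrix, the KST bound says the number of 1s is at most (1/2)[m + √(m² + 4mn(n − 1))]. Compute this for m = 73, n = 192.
z(73, 192; 2, 2) ≤ (1/2)[73 + √(73² + 4·73·192·191)] = (1/2)[73 + √10713553] = 1673.0782

Kővári–Sós–Turán: let r_1, ..., r_73 be the row sums and z = Σ r_i the total number of 1s. Each pair of columns can share at most one row with both entries 1 (else a 2×2 all-ones block appears), so Σ_i C(r_i, 2) ≤ C(192, 2) = 18336. By convexity Σ_i C(r_i, 2) ≥ 73·C(z/73, 2) = z(z − 73)/(2·73), giving z² − 73z − 73·192·191 ≤ 0 and hence z ≤ (1/2)[73 + √(5329 + 4·2677056)] = (1/2)[73 + √10713553] ≈ (1/2)(73 + 3273.1564) = 1673.0782.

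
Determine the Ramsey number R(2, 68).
R(2, 68) = 68

R(2, k) = k for all k ≥ 2: in a 2-colouring of K_k, either some edge is red (a red K_2) or all edges are blue (a blue K_k). And K_{67} coloured all-blue has no blue K_68, so R(2, 68) > 67. Hence R(2, 68) = 68.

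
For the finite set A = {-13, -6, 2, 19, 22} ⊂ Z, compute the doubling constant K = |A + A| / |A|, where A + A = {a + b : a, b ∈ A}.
K = |A + A| / |A| = 15/5 = 3

Enumerate A + A = {a + b : a, b ∈ A}. With |A| = 5, there are |A|^2 = 25 ordered sum pairs; collecting distinct values, A + A = {-26, -19, -12, -11, -4, 4, 6, 9, 13, 16, 21, 24, 38, 41, 44}, so |A + A| = 15. Thus K = 15/5 = 3. For comparison, the minimum possible |A + A| over all 5-element sets is 2·5 − 1 = 9 (so min K = 9/5), attained only by arithmetic progressions.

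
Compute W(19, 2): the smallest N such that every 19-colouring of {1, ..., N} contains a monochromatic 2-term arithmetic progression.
W(19, 2) = 19 + 1 = 20

A 2-term AP is any pair of integers, so a monochromatic 2-AP exists iff some colour is used at least twice. With 19 colours, the colouring i ↦ i on {1, ..., 19} uses each colour once, avoiding any monochromatic pair, so W(19, 2) > 19. For {1, ..., 20}, pigeonhole forces two integers of the same colour, which form a monochromatic 2-AP. Hence W(19, 2) = 20.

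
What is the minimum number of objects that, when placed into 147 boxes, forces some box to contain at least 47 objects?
n = (47 − 1)·147 + 1 = 6763

By the generalised pigeonhole principle, to guarantee some box contains ≥ r objects we need more than (r − 1) · k objects total. Threshold: n = (r − 1) · k + 1. With r = 47 and k = 147: n = 46 · 147 + 1 = 6762 + 1 = 6763. For n = 6762 = 46 · 147, we can put exactly 46 objects in every box, avoiding 47 in any single one — so 6763 is tight.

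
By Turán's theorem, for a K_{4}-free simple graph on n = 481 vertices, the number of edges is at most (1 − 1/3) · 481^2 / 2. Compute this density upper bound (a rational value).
Turán density bound = (2/3) · 481^2/2 = 231361/3 ≈ 77120.3333

Turán's theorem: ex(n, K_{r+1}) is achieved by the complete r-partite Turán graph T(n, r) with parts as balanced as possible, and is at most (1 − 1/r) · n^2/2. For r = 3, n = 481: the density bound is (2/3) · 231361/2 = 231361/3 ≈ 77120.3333. The integer-valued extremum is e(T(481, 3)) = 77120, which is strictly less than the density bound 231361/3 since 3 ∤ 481 (the parts of T(481, 3) cannot all be equal).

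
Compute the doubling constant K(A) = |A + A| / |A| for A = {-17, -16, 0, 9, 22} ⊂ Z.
K = |A + A| / |A| = 15/5 = 3

Enumerate A + A = {a + b : a, b ∈ A}. With |A| = 5, there are |A|^2 = 25 ordered sum pairs; collecting distinct values, A + A = {-34, -33, -32, -17, -16, -8, -7, 0, 5, 6, 9, 18, 22, 31, 44}, so |A + A| = 15. Thus K = 15/5 = 3. For comparison, the minimum possible |A + A| over all 5-element sets is 2·5 − 1 = 9 (so min K = 9/5), attained only by arithmetic progressions.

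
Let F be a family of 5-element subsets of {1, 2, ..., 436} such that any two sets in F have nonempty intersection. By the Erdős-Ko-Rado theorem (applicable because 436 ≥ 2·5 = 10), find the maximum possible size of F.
max |F| = C(435, 4) = 1471429260

The Erdős-Ko-Rado theorem states: for n ≥ 2k, an intersecting family of k-subsets of an n-element set has size at most C(n − 1, k − 1), with equality for 'star' families {A ⊆ [n] : |A| = k, i ∈ A} (fix an element i). For n = 436, k = 5: C(435, 4) = 1471429260.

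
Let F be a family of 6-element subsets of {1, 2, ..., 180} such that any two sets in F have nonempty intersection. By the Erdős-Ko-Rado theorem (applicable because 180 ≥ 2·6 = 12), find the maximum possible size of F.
max |F| = C(179, 5) = 1447490660

The Erdős-Ko-Rado theorem states: for n ≥ 2k, an intersecting family of k-subsets of an n-element set has size at most C(n − 1, k − 1), with equality for 'star' families {A ⊆ [n] : |A| = k, i ∈ A} (fix an element i). For n = 180, k = 6: C(179, 5) = 1447490660.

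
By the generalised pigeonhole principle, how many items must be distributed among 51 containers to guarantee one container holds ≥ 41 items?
n = (41 − 1)·51 + 1 = 2041

By the generalised pigeonhole principle, to guarantee some box contains ≥ r objects we need more than (r − 1) · k objects total. Threshold: n = (r − 1) · k + 1. With r = 41 and k = 51: n = 40 · 51 + 1 = 2040 + 1 = 2041. For n = 2040 = 40 · 51, we can put exactly 40 objects in every box, avoiding 41 in any single one — so 2041 is tight.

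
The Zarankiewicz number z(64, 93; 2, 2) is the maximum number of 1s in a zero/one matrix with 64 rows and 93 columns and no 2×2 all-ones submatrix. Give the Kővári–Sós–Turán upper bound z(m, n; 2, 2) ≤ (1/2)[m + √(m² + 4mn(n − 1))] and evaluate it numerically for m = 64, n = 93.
z(64, 93; 2, 2) ≤ (1/2)[64 + √(64² + 4·64·93·92)] = (1/2)[64 + √2194432] = 772.6808

Kővári–Sós–Turán: let r_1, ..., r_64 be the row sums and z = Σ r_i the total number of 1s. Each pair of columns can share at most one row with both entries 1 (else a 2×2 all-ones block appears), so Σ_i C(r_i, 2) ≤ C(93, 2) = 4278. By convexity Σ_i C(r_i, 2) ≥ 64·C(z/64, 2) = z(z − 64)/(2·64), giving z² − 64z − 64·93·92 ≤ 0 and hence z ≤ (1/2)[64 + √(4096 + 4·547584)] = (1/2)[64 + √2194432] ≈ (1/2)(64 + 1481.3615) = 772.6808.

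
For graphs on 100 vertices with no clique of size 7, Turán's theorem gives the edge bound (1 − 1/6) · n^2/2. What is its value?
Turán density bound = (5/6) · 100^2/2 = 12500/3 ≈ 4166.6667

Turán's theorem: ex(n, K_{r+1}) is achieved by the complete r-partite Turán graph T(n, r) with parts as balanced as possible, and is at most (1 − 1/r) · n^2/2. For r = 6, n = 100: the density bound is (5/6) · 10000/2 = 12500/3 ≈ 4166.6667. The integer-valued extremum is e(T(100, 6)) = 4166, which is strictly less than the density bound 12500/3 since 6 ∤ 100 (the parts of T(100, 6) cannot all be equal).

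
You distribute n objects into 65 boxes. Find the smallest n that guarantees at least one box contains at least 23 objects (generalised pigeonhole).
n = (23 − 1)·65 + 1 = 1431

By the generalised pigeonhole principle, to guarantee some box contains ≥ r objects we need more than (r − 1) · k objects total. Threshold: n = (r − 1) · k + 1. With r = 23 and k = 65: n = 22 · 65 + 1 = 1430 + 1 = 1431. For n = 1430 = 22 · 65, we can put exactly 22 objects in every box, avoiding 23 in any single one — so 1431 is tight.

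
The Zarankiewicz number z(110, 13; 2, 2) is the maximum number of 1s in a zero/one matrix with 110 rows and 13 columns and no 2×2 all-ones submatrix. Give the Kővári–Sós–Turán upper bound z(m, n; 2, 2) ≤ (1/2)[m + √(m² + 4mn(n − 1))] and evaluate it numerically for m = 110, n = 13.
z(110, 13; 2, 2) ≤ (1/2)[110 + √(110² + 4·110·13·12)] = (1/2)[110 + √80740] = 197.0739

Kővári–Sós–Turán: let r_1, ..., r_110 be the row sums and z = Σ r_i the total number of 1s. Each pair of columns can share at most one row with both entries 1 (else a 2×2 all-ones block appears), so Σ_i C(r_i, 2) ≤ C(13, 2) = 78. By convexity Σ_i C(r_i, 2) ≥ 110·C(z/110, 2) = z(z − 110)/(2·110), giving z² − 110z − 110·13·12 ≤ 0 and hence z ≤ (1/2)[110 + √(12100 + 4·17160)] = (1/2)[110 + √80740] ≈ (1/2)(110 + 284.1478) = 197.0739.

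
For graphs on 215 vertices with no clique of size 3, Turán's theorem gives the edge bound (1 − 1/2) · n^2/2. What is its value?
Turán density bound = (1/2) · 215^2/2 = 46225/4 ≈ 11556.25

Turán's theorem: ex(n, K_{r+1}) is achieved by the complete r-partite Turán graph T(n, r) with parts as balanced as possible, and is at most (1 − 1/r) · n^2/2. For r = 2, n = 215: the density bound is (1/2) · 46225/2 = 46225/4 ≈ 11556.25. The integer-valued extremum is e(T(215, 2)) = 11556, which is strictly less than the density bound 46225/4 since 2 ∤ 215 (the parts of T(215, 2) cannot all be equal).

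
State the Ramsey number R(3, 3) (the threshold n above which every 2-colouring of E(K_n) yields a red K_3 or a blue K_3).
R(3, 3) = 6

Lower bound: the 5-cycle C_5 (with the remaining edges as the complement) gives a 2-colouring of K_5 with no monochromatic triangle, so R(3, 3) > 5.
Upper bound: in K_6, any vertex has 5 incident edges, so by pigeonhole ≥3 are the same colour (say red). If any pair of those red neighbours has a red edge between them, we get a red triangle; otherwise the three neighbours span a blue triangle. So every 2-colouring of K_6 has a monochromatic triangle.
Hence R(3, 3) = 6.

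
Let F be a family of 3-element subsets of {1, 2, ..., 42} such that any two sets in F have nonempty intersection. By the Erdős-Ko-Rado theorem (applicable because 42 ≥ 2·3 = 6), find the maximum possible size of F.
max |F| = C(41, 2) = 820

Erdős-Ko-Rado (1961): when n ≥ 2k, max |F| = C(n−1, k−1). The bound is attained by the star {A : i ∈ A} for any fixed i ∈ [n]. Here C(42−1, 3−1) = C(41, 2) = 820.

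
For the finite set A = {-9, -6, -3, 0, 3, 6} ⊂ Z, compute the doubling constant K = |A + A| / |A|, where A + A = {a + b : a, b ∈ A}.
K = |A + A| / |A| = 11/6

Enumerate A + A = {a + b : a, b ∈ A}. With |A| = 6, there are |A|^2 = 36 ordered sum pairs; collecting distinct values, A + A = {-18, -15, -12, -9, -6, -3, 0, 3, 6, 9, 12}, so |A + A| = 11. Thus K = 11/6. Here |A + A| = 2|A| − 1 = 11, the minimum possible — so K = 11/6 is minimal, which holds iff A is an arithmetic progression.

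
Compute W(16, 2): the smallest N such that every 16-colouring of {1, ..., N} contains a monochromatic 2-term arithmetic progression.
W(16, 2) = 16 + 1 = 17

A 2-term AP is any pair of integers, so a monochromatic 2-AP exists iff some colour is used at least twice. With 16 colours, the colouring i ↦ i on {1, ..., 16} uses each colour once, avoiding any monochromatic pair, so W(16, 2) > 16. For {1, ..., 17}, pigeonhole forces two integers of the same colour, which form a monochromatic 2-AP. Hence W(16, 2) = 17.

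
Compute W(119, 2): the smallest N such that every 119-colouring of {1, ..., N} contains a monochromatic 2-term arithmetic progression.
W(119, 2) = 119 + 1 = 120

A 2-term AP is any pair of integers, so a monochromatic 2-AP exists iff some colour is used at least twice. With 119 colours, the colouring i ↦ i on {1, ..., 119} uses each colour once, avoiding any monochromatic pair, so W(119, 2) > 119. For {1, ..., 120}, pigeonhole forces two integers of the same colour, which form a monochromatic 2-AP. Hence W(119, 2) = 120.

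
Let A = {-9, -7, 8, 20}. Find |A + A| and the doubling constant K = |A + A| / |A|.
K = |A + A| / |A| = 10/4 = 5/2

Enumerate A + A = {a + b : a, b ∈ A}. With |A| = 4, there are |A|^2 = 16 ordered sum pairs; collecting distinct values, A + A = {-18, -16, -14, -1, 1, 11, 13, 16, 28, 40}, so |A + A| = 10. Thus K = 10/4 = 5/2. For comparison, the minimum possible |A + A| over all 4-element sets is 2·4 − 1 = 7 (so min K = 7/4), attained only by arithmetic progressions.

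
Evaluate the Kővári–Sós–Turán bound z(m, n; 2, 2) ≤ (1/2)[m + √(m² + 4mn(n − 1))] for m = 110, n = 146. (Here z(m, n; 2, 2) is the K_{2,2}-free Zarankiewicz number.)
z(110, 146; 2, 2) ≤ (1/2)[110 + √(110² + 4·110·146·145)] = (1/2)[110 + √9326900] = 1581.9987

Kővári–Sós–Turán: let r_1, ..., r_110 be the row sums and z = Σ r_i the total number of 1s. Each pair of columns can share at most one row with both entries 1 (else a 2×2 all-ones block appears), so Σ_i C(r_i, 2) ≤ C(146, 2) = 10585. By convexity Σ_i C(r_i, 2) ≥ 110·C(z/110, 2) = z(z − 110)/(2·110), giving z² − 110z − 110·146·145 ≤ 0 and hence z ≤ (1/2)[110 + √(12100 + 4·2328700)] = (1/2)[110 + √9326900] ≈ (1/2)(110 + 3053.9974) = 1581.9987.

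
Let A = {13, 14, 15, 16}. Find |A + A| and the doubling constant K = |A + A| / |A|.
K = |A + A| / |A| = 7/4

Enumerate A + A = {a + b : a, b ∈ A}. With |A| = 4, there are |A|^2 = 16 ordered sum pairs; collecting distinct values, A + A = {26, 27, 28, 29, 30, 31, 32}, so |A + A| = 7. Thus K = 7/4. Here |A + A| = 2|A| − 1 = 7, the minimum possible — so K = 7/4 is minimal, which holds iff A is an arithmetic progression.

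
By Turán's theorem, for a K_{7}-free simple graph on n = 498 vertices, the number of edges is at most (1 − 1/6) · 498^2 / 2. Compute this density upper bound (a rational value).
Turán density bound = (5/6) · 498^2/2 = 103335

Turán's theorem: ex(n, K_{r+1}) is achieved by the complete r-partite Turán graph T(n, r) with parts as balanced as possible, and is at most (1 − 1/r) · n^2/2. For r = 6, n = 498: the density bound is (5/6) · 248004/2 = 103335. Since 6 ∣ 498, the Turán graph T(498, 6) has parts of equal size 83, and its edge count e(T(498, 6)) = 103335 attains the density bound exactly.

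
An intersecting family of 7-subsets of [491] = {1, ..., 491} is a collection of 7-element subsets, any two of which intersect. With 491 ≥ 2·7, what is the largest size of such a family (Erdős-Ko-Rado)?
max |F| = C(490, 6) = 18642288893130

The Erdős-Ko-Rado theorem states: for n ≥ 2k, an intersecting family of k-subsets of an n-element set has size at most C(n − 1, k − 1), with equality for 'star' families {A ⊆ [n] : |A| = k, i ∈ A} (fix an element i). For n = 491, k = 7: C(490, 6) = 18642288893130.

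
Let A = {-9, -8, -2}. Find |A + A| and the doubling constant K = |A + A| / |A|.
K = |A + A| / |A| = 6/3 = 2

Enumerate A + A = {a + b : a, b ∈ A}. With |A| = 3, there are |A|^2 = 9 ordered sum pairs; collecting distinct values, A + A = {-18, -17, -16, -11, -10, -4}, so |A + A| = 6. Thus K = 6/3 = 2. For comparison, the minimum possible |A + A| over all 3-element sets is 2·3 − 1 = 5 (so min K = 5/3), attained only by arithmetic progressions.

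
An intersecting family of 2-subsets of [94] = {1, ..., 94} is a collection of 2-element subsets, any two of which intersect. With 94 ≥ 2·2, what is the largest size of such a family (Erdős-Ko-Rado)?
max |F| = C(93, 1) = 93

The Erdős-Ko-Rado theorem states: for n ≥ 2k, an intersecting family of k-subsets of an n-element set has size at most C(n − 1, k − 1), with equality for 'star' families {A ⊆ [n] : |A| = k, i ∈ A} (fix an element i). For n = 94, k = 2: C(93, 1) = 93.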